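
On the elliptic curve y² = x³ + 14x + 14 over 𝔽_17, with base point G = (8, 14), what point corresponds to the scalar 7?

Repeated addition: build up to 7G.
2G: tangent at (8, 14): λ = (3·8² + 14)/(2·14) ≡ 2/11. 11⁻¹ ≡ 14 (mod 17) since 11·14 = 154 ≡ 1, so λ ≡ 2·14 ≡ 11.
  x = λ² - 8 - 8 = 121 - 16 ≡ 3; y = λ·(8 - 3) - 14 ≡ 7. → (3, 7)
3G: (3, 7) + (8, 14). λ = (14 - 7)/(8 - 3) ≡ 7/5 mod 17. 5⁻¹ ≡ 7 (mod 17), so λ ≡ 15.
  x = λ² - 3 - 8 = 225 - 11 ≡ 10; y = λ·(3 - 10) - 7 ≡ 7. → (10, 7)
4G: (10, 7) + (8, 14). λ = (14 - 7)/(8 - 10) ≡ 7/15 mod 17. 15⁻¹ ≡ 8 (mod 17) since 15·8 = 120 ≡ 1, so λ ≡ 5.
  x = λ² - 10 - 8 = 25 - 18 ≡ 7; y = λ·(10 - 7) - 7 ≡ 8. → (7, 8)
5G: (7, 8) + (8, 14). λ = (14 - 8)/(8 - 7) ≡ 6/1 mod 17. 1⁻¹ ≡ 1 (mod 17) since 1·1 = 1 ≡ 1, so λ ≡ 6.
  x = λ² - 7 - 8 = 36 - 15 ≡ 4; y = λ·(7 - 4) - 8 ≡ 10. → (4, 10)
6G: (4, 10) + (8, 14). λ = (14 - 10)/(8 - 4) ≡ 4/4 mod 17. 4⁻¹ ≡ 13 (mod 17), so λ ≡ 1.
  x = λ² - 4 - 8 = 1 - 12 ≡ 6; y = λ·(4 - 6) - 10 ≡ 5. → (6, 5)
7G: (6, 5) + (8, 14). λ = (14 - 5)/(8 - 6) ≡ 9/2 mod 17. 2⁻¹ ≡ 9 (mod 17), so λ ≡ 13.
  x = λ² - 6 - 8 = 169 - 14 ≡ 2; y = λ·(6 - 2) - 5 ≡ 13. → (2, 13)

(2, 13)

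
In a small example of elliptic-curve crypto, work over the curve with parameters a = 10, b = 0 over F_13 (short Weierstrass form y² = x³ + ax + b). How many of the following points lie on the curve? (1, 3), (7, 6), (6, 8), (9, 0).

(1, 3): 3² ≡ 9, rhs ≡ 11 → off.
(7, 6): 6² ≡ 10, rhs ≡ 10 → on.
(6, 8): 8² ≡ 12, rhs ≡ 3 → off.
(9, 0): 0² ≡ 0, rhs ≡ 0 → on.

2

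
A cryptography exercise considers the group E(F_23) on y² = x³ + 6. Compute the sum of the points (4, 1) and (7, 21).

(4, 1) + (7, 21). λ = (21 - 1)/(7 - 4) ≡ 20/3 mod 23. 3⁻¹ ≡ 8 (mod 23) since 3·8 = 24 ≡ 1, so λ ≡ 22.
  x = λ² - 4 - 7 = 484 - 11 ≡ 13; y = λ·(4 - 13) - 1 ≡ 8. → (13, 8)

(13, 8)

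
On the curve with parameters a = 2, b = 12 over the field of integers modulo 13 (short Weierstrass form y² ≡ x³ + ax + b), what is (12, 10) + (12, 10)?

tangent at (12, 10): λ = (3·12² + 2)/(2·10) ≡ 5/7. 7⁻¹ ≡ 2 (mod 13), so λ ≡ 5·2 ≡ 10.
  x = λ² - 12 - 12 = 100 - 24 ≡ 11; y = λ·(12 - 11) - 10 ≡ 0. → (11, 0)

(11, 0)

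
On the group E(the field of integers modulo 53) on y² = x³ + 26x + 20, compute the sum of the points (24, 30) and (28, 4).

(24, 30) + (28, 4). λ = (4 - 30)/(28 - 24) ≡ 27/4 mod 53. 4⁻¹ ≡ 40 (mod 53), so λ ≡ 20.
  x = λ² - 24 - 28 = 400 - 52 ≡ 30; y = λ·(24 - 30) - 30 ≡ 9. → (30, 9)

(30, 9)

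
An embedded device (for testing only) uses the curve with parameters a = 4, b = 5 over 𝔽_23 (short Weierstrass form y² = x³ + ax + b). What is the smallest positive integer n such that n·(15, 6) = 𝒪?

5

2P: tangent at (15, 6): λ = (3·15² + 4)/(2·6) ≡ 12/12. 12⁻¹ ≡ 2 (mod 23), so λ ≡ 12·2 ≡ 1.
  x = λ² - 15 - 15 = 1 - 30 ≡ 17; y = λ·(15 - 17) - 6 ≡ 15. → (17, 15)
3P: (17, 15) + (15, 6). λ = (6 - 15)/(15 - 17) ≡ 14/21 mod 23. 21⁻¹ ≡ 11 (mod 23), so λ ≡ 16.
  x = λ² - 17 - 15 = 256 - 32 ≡ 17; y = λ·(17 - 17) - 15 ≡ 8. → (17, 8)
4P: (17, 8) + (15, 6). λ = (6 - 8)/(15 - 17) ≡ 21/21 mod 23. 21⁻¹ ≡ 11 (mod 23), so λ ≡ 1.
  x = λ² - 17 - 15 = 1 - 32 ≡ 15; y = λ·(17 - 15) - 8 ≡ 17. → (15, 17)
5P: (15, 17) + (15, 6): same x and y₁ ≡ -y₂, so the sum is 𝒪.
5P = 𝒪, so the order is 5.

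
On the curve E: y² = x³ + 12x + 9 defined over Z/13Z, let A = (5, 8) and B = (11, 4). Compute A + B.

(9, 12)

(5, 8) + (11, 4). λ = (4 - 8)/(11 - 5) ≡ 9/6 mod 13. 6⁻¹ ≡ 11 (mod 13) since 6·11 = 66 ≡ 1, so λ ≡ 8.
  x = λ² - 5 - 11 = 64 - 16 ≡ 9; y = λ·(5 - 9) - 8 ≡ 12. → (9, 12)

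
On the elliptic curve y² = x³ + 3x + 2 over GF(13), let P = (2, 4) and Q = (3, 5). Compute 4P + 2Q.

First 4P:
Double-and-add on 4 = (100)₂. Start with P = (2, 4) for the leading 1-bit.
double: tangent at (2, 4): λ = (3·2² + 3)/(2·4) ≡ 2/8. 8⁻¹ ≡ 5 (mod 13), so λ ≡ 2·5 ≡ 10.
  x = λ² - 2 - 2 = 100 - 4 ≡ 5; y = λ·(2 - 5) - 4 ≡ 5. → (5, 5)
double: tangent at (5, 5): λ = (3·5² + 3)/(2·5) ≡ 0/10. 10⁻¹ ≡ 4 (mod 13), so λ ≡ 0·4 ≡ 0.
  x = λ² - 5 - 5 = 0 - 10 ≡ 3; y = λ·(5 - 3) - 5 ≡ 8. → (3, 8)
4P = (3, 8).
Next 2Q:
Repeated addition: build up to 2Q.
2Q: tangent at (3, 5): λ = (3·3² + 3)/(2·5) ≡ 4/10. 10⁻¹ ≡ 4 (mod 13) since 10·4 = 40 ≡ 1, so λ ≡ 4·4 ≡ 3.
  x = λ² - 3 - 3 = 9 - 6 ≡ 3; y = λ·(3 - 3) - 5 ≡ 8. → (3, 8)
2Q = (3, 8).
Finally 4P + 2Q:
tangent at (3, 8): λ = (3·3² + 3)/(2·8) ≡ 4/3. 3⁻¹ ≡ 9 (mod 13), so λ ≡ 4·9 ≡ 10.
  x = λ² - 3 - 3 = 100 - 6 ≡ 3; y = λ·(3 - 3) - 8 ≡ 5. → (3, 5)

(3, 5)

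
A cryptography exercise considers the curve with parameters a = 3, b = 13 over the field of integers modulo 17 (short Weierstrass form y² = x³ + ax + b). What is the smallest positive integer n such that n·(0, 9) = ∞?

10

2P: tangent at (0, 9): λ = (3·0² + 3)/(2·9) ≡ 3/1. 1⁻¹ ≡ 1 (mod 17) since 1·1 = 1 ≡ 1, so λ ≡ 3·1 ≡ 3.
  x = λ² - 0 - 0 = 9 - 0 ≡ 9; y = λ·(0 - 9) - 9 ≡ 15. → (9, 15)
3P: (9, 15) + (0, 9). λ = (9 - 15)/(0 - 9) ≡ 11/8 mod 17. 8⁻¹ ≡ 15 (mod 17) since 8·15 = 120 ≡ 1, so λ ≡ 12.
  x = λ² - 9 - 0 = 144 - 9 ≡ 16; y = λ·(9 - 16) - 15 ≡ 3. → (16, 3)
4P: (16, 3) + (0, 9). λ = (9 - 3)/(0 - 16) ≡ 6/1 mod 17. 1⁻¹ ≡ 1 (mod 17) since 1·1 = 1 ≡ 1, so λ ≡ 6.
  x = λ² - 16 - 0 = 36 - 16 ≡ 3; y = λ·(16 - 3) - 3 ≡ 7. → (3, 7)
5P: (3, 7) + (0, 9). λ = (9 - 7)/(0 - 3) ≡ 2/14 mod 17. 14⁻¹ ≡ 11 (mod 17), so λ ≡ 5.
  x = λ² - 3 - 0 = 25 - 3 ≡ 5; y = λ·(3 - 5) - 7 ≡ 0. → (5, 0)
6P: (5, 0) + (0, 9). λ = (9 - 0)/(0 - 5) ≡ 9/12 mod 17. 12⁻¹ ≡ 10 (mod 17), so λ ≡ 5.
  x = λ² - 5 - 0 = 25 - 5 ≡ 3; y = λ·(5 - 3) - 0 ≡ 10. → (3, 10)
7P: (3, 10) + (0, 9). λ = (9 - 10)/(0 - 3) ≡ 16/14 mod 17. 14⁻¹ ≡ 11 (mod 17), so λ ≡ 6.
  x = λ² - 3 - 0 = 36 - 3 ≡ 16; y = λ·(3 - 16) - 10 ≡ 14. → (16, 14)
8P: (16, 14) + (0, 9). λ = (9 - 14)/(0 - 16) ≡ 12/1 mod 17. 1⁻¹ ≡ 1 (mod 17) since 1·1 = 1 ≡ 1, so λ ≡ 12.
  x = λ² - 16 - 0 = 144 - 16 ≡ 9; y = λ·(16 - 9) - 14 ≡ 2. → (9, 2)
9P: (9, 2) + (0, 9). λ = (9 - 2)/(0 - 9) ≡ 7/8 mod 17. 8⁻¹ ≡ 15 (mod 17) since 8·15 = 120 ≡ 1, so λ ≡ 3.
  x = λ² - 9 - 0 = 9 - 9 ≡ 0; y = λ·(9 - 0) - 2 ≡ 8. → (0, 8)
10P: (0, 8) + (0, 9): same x and y₁ ≡ -y₂, so the sum is ∞.
10P = ∞, so the order is 10.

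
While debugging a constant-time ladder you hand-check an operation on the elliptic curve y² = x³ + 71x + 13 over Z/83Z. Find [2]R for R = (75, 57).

(27, 45)

tangent at (75, 57): λ = (3·75² + 71)/(2·57) ≡ 14/31. 31⁻¹ ≡ 75 (mod 83) since 31·75 = 2325 ≡ 1, so λ ≡ 14·75 ≡ 54.
  x = λ² - 75 - 75 = 2916 - 150 ≡ 27; y = λ·(75 - 27) - 57 ≡ 45. → (27, 45)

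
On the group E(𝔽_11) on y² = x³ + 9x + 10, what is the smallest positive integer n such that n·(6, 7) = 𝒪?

2P: tangent at (6, 7): λ = (3·6² + 9)/(2·7) ≡ 7/3. 3⁻¹ ≡ 4 (mod 11) since 3·4 = 12 ≡ 1, so λ ≡ 7·4 ≡ 6.
  x = λ² - 6 - 6 = 36 - 12 ≡ 2; y = λ·(6 - 2) - 7 ≡ 6. → (2, 6)
3P: (2, 6) + (6, 7). λ = (7 - 6)/(6 - 2) ≡ 1/4 mod 11. 4⁻¹ ≡ 3 (mod 11) since 4·3 = 12 ≡ 1, so λ ≡ 3.
  x = λ² - 2 - 6 = 9 - 8 ≡ 1; y = λ·(2 - 1) - 6 ≡ 8. → (1, 8)
4P: (1, 8) + (6, 7). λ = (7 - 8)/(6 - 1) ≡ 10/5 mod 11. 5⁻¹ ≡ 9 (mod 11) since 5·9 = 45 ≡ 1, so λ ≡ 2.
  x = λ² - 1 - 6 = 4 - 7 ≡ 8; y = λ·(1 - 8) - 8 ≡ 0. → (8, 0)
5P: (8, 0) + (6, 7). λ = (7 - 0)/(6 - 8) ≡ 7/9 mod 11. 9⁻¹ ≡ 5 (mod 11), so λ ≡ 2.
  x = λ² - 8 - 6 = 4 - 14 ≡ 1; y = λ·(8 - 1) - 0 ≡ 3. → (1, 3)
6P: (1, 3) + (6, 7). λ = (7 - 3)/(6 - 1) ≡ 4/5 mod 11. 5⁻¹ ≡ 9 (mod 11), so λ ≡ 3.
  x = λ² - 1 - 6 = 9 - 7 ≡ 2; y = λ·(1 - 2) - 3 ≡ 5. → (2, 5)
7P: (2, 5) + (6, 7). λ = (7 - 5)/(6 - 2) ≡ 2/4 mod 11. 4⁻¹ ≡ 3 (mod 11) since 4·3 = 12 ≡ 1, so λ ≡ 6.
  x = λ² - 2 - 6 = 36 - 8 ≡ 6; y = λ·(2 - 6) - 5 ≡ 4. → (6, 4)
8P: (6, 4) + (6, 7): same x and y₁ ≡ -y₂, so the sum is 𝒪.
8P = 𝒪, so the order is 8.

8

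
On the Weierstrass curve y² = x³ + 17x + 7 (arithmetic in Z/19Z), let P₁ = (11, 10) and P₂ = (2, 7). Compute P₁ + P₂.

(4, 5)

(11, 10) + (2, 7). λ = (7 - 10)/(2 - 11) ≡ 16/10 mod 19. 10⁻¹ ≡ 2 (mod 19), so λ ≡ 13.
  x = λ² - 11 - 2 = 169 - 13 ≡ 4; y = λ·(11 - 4) - 10 ≡ 5. → (4, 5)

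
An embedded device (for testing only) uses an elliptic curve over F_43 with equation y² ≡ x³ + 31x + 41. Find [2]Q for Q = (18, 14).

(18, 29)

tangent at (18, 14): λ = (3·18² + 31)/(2·14) ≡ 14/28. 28⁻¹ ≡ 20 (mod 43), so λ ≡ 14·20 ≡ 22.
  x = λ² - 18 - 18 = 484 - 36 ≡ 18; y = λ·(18 - 18) - 14 ≡ 29. → (18, 29)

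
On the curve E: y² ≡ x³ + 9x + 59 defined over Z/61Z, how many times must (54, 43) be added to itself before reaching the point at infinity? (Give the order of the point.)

2P: tangent at (54, 43): λ = (3·54² + 9)/(2·43) ≡ 34/25. 25⁻¹ ≡ 22 (mod 61), so λ ≡ 34·22 ≡ 16.
  x = λ² - 54 - 54 = 256 - 108 ≡ 26; y = λ·(54 - 26) - 43 ≡ 39. → (26, 39)
3P: (26, 39) + (54, 43). λ = (43 - 39)/(54 - 26) ≡ 4/28 mod 61. 28⁻¹ ≡ 24 (mod 61) since 28·24 = 672 ≡ 1, so λ ≡ 35.
  x = λ² - 26 - 54 = 1225 - 80 ≡ 47; y = λ·(26 - 47) - 39 ≡ 19. → (47, 19)
4P: (47, 19) + (54, 43). λ = (43 - 19)/(54 - 47) ≡ 24/7 mod 61. 7⁻¹ ≡ 35 (mod 61), so λ ≡ 47.
  x = λ² - 47 - 54 = 2209 - 101 ≡ 34; y = λ·(47 - 34) - 19 ≡ 43. → (34, 43)
5P: (34, 43) + (54, 43). λ = (43 - 43)/(54 - 34) ≡ 0/20 mod 61. 20⁻¹ ≡ 58 (mod 61), so λ ≡ 0.
  x = λ² - 34 - 54 = 0 - 88 ≡ 34; y = λ·(34 - 34) - 43 ≡ 18. → (34, 18)
6P: (34, 18) + (54, 43). λ = (43 - 18)/(54 - 34) ≡ 25/20 mod 61. 20⁻¹ ≡ 58 (mod 61) since 20·58 = 1160 ≡ 1, so λ ≡ 47.
  x = λ² - 34 - 54 = 2209 - 88 ≡ 47; y = λ·(34 - 47) - 18 ≡ 42. → (47, 42)
7P: (47, 42) + (54, 43). λ = (43 - 42)/(54 - 47) ≡ 1/7 mod 61. 7⁻¹ ≡ 35 (mod 61) since 7·35 = 245 ≡ 1, so λ ≡ 35.
  x = λ² - 47 - 54 = 1225 - 101 ≡ 26; y = λ·(47 - 26) - 42 ≡ 22. → (26, 22)
8P: (26, 22) + (54, 43). λ = (43 - 22)/(54 - 26) ≡ 21/28 mod 61. 28⁻¹ ≡ 24 (mod 61), so λ ≡ 16.
  x = λ² - 26 - 54 = 256 - 80 ≡ 54; y = λ·(26 - 54) - 22 ≡ 18. → (54, 18)
9P: (54, 18) + (54, 43): same x and y₁ ≡ -y₂, so the sum is the point at infinity.
9P = the point at infinity, so the order is 9.

9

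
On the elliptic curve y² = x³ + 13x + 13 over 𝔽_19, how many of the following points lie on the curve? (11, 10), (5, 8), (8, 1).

(11, 10): 10² ≡ 5, rhs ≡ 5 → on.
(5, 8): 8² ≡ 7, rhs ≡ 13 → off.
(8, 1): 1² ≡ 1, rhs ≡ 2 → off.

1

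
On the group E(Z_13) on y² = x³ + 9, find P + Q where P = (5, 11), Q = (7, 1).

(0, 3)

(5, 11) + (7, 1). λ = (1 - 11)/(7 - 5) ≡ 3/2 mod 13. 2⁻¹ ≡ 7 (mod 13), so λ ≡ 8.
  x = λ² - 5 - 7 = 64 - 12 ≡ 0; y = λ·(5 - 0) - 11 ≡ 3. → (0, 3)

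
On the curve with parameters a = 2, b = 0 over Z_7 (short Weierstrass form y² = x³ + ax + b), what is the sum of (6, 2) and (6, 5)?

The two points share x = 6 and their y-coordinates satisfy 2 + 5 ≡ 0 (mod 7), so they are inverses. Their sum is ∞.

O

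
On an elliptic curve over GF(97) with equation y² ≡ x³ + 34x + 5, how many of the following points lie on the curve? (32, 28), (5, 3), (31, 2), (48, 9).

(32, 28): 28² ≡ 8, rhs ≡ 8 → on.
(5, 3): 3² ≡ 9, rhs ≡ 9 → on.
(31, 2): 2² ≡ 4, rhs ≡ 4 → on.
(48, 9): 9² ≡ 81, rhs ≡ 0 → off.

3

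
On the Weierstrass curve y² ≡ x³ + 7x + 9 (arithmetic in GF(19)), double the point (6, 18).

(12, 4)

tangent at (6, 18): λ = (3·6² + 7)/(2·18) ≡ 1/17. 17⁻¹ ≡ 9 (mod 19) since 17·9 = 153 ≡ 1, so λ ≡ 1·9 ≡ 9.
  x = λ² - 6 - 6 = 81 - 12 ≡ 12; y = λ·(6 - 12) - 18 ≡ 4. → (12, 4)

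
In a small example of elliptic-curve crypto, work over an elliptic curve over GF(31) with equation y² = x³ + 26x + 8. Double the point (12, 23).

tangent at (12, 23): λ = (3·12² + 26)/(2·23) ≡ 24/15. 15⁻¹ ≡ 29 (mod 31) since 15·29 = 435 ≡ 1, so λ ≡ 24·29 ≡ 14.
  x = λ² - 12 - 12 = 196 - 24 ≡ 17; y = λ·(12 - 17) - 23 ≡ 0. → (17, 0)

(17, 0)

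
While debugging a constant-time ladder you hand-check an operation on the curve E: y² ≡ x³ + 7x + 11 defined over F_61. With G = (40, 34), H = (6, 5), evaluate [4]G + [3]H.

First 4G:
Double-and-add on 4 = (100)₂. Start with G = (40, 34) for the leading 1-bit.
double: tangent at (40, 34): λ = (3·40² + 7)/(2·34) ≡ 49/7. 7⁻¹ ≡ 35 (mod 61) since 7·35 = 245 ≡ 1, so λ ≡ 49·35 ≡ 7.
  x = λ² - 40 - 40 = 49 - 80 ≡ 30; y = λ·(40 - 30) - 34 ≡ 36. → (30, 36)
double: tangent at (30, 36): λ = (3·30² + 7)/(2·36) ≡ 23/11. 11⁻¹ ≡ 50 (mod 61) since 11·50 = 550 ≡ 1, so λ ≡ 23·50 ≡ 52.
  x = λ² - 30 - 30 = 2704 - 60 ≡ 21; y = λ·(30 - 21) - 36 ≡ 5. → (21, 5)
4G = (21, 5).
Next 3H:
Repeated addition: build up to 3H.
2H: tangent at (6, 5): λ = (3·6² + 7)/(2·5) ≡ 54/10. 10⁻¹ ≡ 55 (mod 61) since 10·55 = 550 ≡ 1, so λ ≡ 54·55 ≡ 42.
  x = λ² - 6 - 6 = 1764 - 12 ≡ 44; y = λ·(6 - 44) - 5 ≡ 46. → (44, 46)
3H: (44, 46) + (6, 5). λ = (5 - 46)/(6 - 44) ≡ 20/23 mod 61. 23⁻¹ ≡ 8 (mod 61), so λ ≡ 38.
  x = λ² - 44 - 6 = 1444 - 50 ≡ 52; y = λ·(44 - 52) - 46 ≡ 16. → (52, 16)
3H = (52, 16).
Finally 4G + 3H:
(21, 5) + (52, 16). λ = (16 - 5)/(52 - 21) ≡ 11/31 mod 61. 31⁻¹ ≡ 2 (mod 61) since 31·2 = 62 ≡ 1, so λ ≡ 22.
  x = λ² - 21 - 52 = 484 - 73 ≡ 45; y = λ·(21 - 45) - 5 ≡ 16. → (45, 16)

(45, 16)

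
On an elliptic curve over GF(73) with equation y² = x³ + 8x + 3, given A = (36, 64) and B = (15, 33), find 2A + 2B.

(70, 68)

First 2A:
Repeated addition: build up to 2A.
2A: tangent at (36, 64): λ = (3·36² + 8)/(2·64) ≡ 27/55. 55⁻¹ ≡ 4 (mod 73), so λ ≡ 27·4 ≡ 35.
  x = λ² - 36 - 36 = 1225 - 72 ≡ 58; y = λ·(36 - 58) - 64 ≡ 42. → (58, 42)
2A = (58, 42).
Next 2B:
Repeated addition: build up to 2B.
2B: tangent at (15, 33): λ = (3·15² + 8)/(2·33) ≡ 26/66. 66⁻¹ ≡ 52 (mod 73) since 66·52 = 3432 ≡ 1, so λ ≡ 26·52 ≡ 38.
  x = λ² - 15 - 15 = 1444 - 30 ≡ 27; y = λ·(15 - 27) - 33 ≡ 22. → (27, 22)
2B = (27, 22).
Finally 2A + 2B:
(58, 42) + (27, 22). λ = (22 - 42)/(27 - 58) ≡ 53/42 mod 73. 42⁻¹ ≡ 40 (mod 73) since 42·40 = 1680 ≡ 1, so λ ≡ 3.
  x = λ² - 58 - 27 = 9 - 85 ≡ 70; y = λ·(58 - 70) - 42 ≡ 68. → (70, 68)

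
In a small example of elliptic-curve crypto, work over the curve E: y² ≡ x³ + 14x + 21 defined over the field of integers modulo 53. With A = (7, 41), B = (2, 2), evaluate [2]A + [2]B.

(36, 8)

First 2A:
Repeated addition: build up to 2A.
2A: tangent at (7, 41): λ = (3·7² + 14)/(2·41) ≡ 2/29. 29⁻¹ ≡ 11 (mod 53) since 29·11 = 319 ≡ 1, so λ ≡ 2·11 ≡ 22.
  x = λ² - 7 - 7 = 484 - 14 ≡ 46; y = λ·(7 - 46) - 41 ≡ 2. → (46, 2)
2A = (46, 2).
Next 2B:
Repeated addition: build up to 2B.
2B: tangent at (2, 2): λ = (3·2² + 14)/(2·2) ≡ 26/4. 4⁻¹ ≡ 40 (mod 53) since 4·40 = 160 ≡ 1, so λ ≡ 26·40 ≡ 33.
  x = λ² - 2 - 2 = 1089 - 4 ≡ 25; y = λ·(2 - 25) - 2 ≡ 34. → (25, 34)
2B = (25, 34).
Finally 2A + 2B:
(46, 2) + (25, 34). λ = (34 - 2)/(25 - 46) ≡ 32/32 mod 53. 32⁻¹ ≡ 5 (mod 53), so λ ≡ 1.
  x = λ² - 46 - 25 = 1 - 71 ≡ 36; y = λ·(46 - 36) - 2 ≡ 8. → (36, 8)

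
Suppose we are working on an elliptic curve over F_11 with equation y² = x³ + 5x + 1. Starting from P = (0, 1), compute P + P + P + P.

(8, 5)

Repeated addition: build up to 4P.
2P: tangent at (0, 1): λ = (3·0² + 5)/(2·1) ≡ 5/2. 2⁻¹ ≡ 6 (mod 11), so λ ≡ 5·6 ≡ 8.
  x = λ² - 0 - 0 = 64 - 0 ≡ 9; y = λ·(0 - 9) - 1 ≡ 4. → (9, 4)
3P: (9, 4) + (0, 1). λ = (1 - 4)/(0 - 9) ≡ 8/2 mod 11. 2⁻¹ ≡ 6 (mod 11), so λ ≡ 4.
  x = λ² - 9 - 0 = 16 - 9 ≡ 7; y = λ·(9 - 7) - 4 ≡ 4. → (7, 4)
4P: (7, 4) + (0, 1). λ = (1 - 4)/(0 - 7) ≡ 8/4 mod 11. 4⁻¹ ≡ 3 (mod 11) since 4·3 = 12 ≡ 1, so λ ≡ 2.
  x = λ² - 7 - 0 = 4 - 7 ≡ 8; y = λ·(7 - 8) - 4 ≡ 5. → (8, 5)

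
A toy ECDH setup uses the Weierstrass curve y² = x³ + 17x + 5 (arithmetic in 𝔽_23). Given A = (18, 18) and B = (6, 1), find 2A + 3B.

First 2A:
Repeated addition: build up to 2A.
2A: tangent at (18, 18): λ = (3·18² + 17)/(2·18) ≡ 0/13. 13⁻¹ ≡ 16 (mod 23), so λ ≡ 0·16 ≡ 0.
  x = λ² - 18 - 18 = 0 - 36 ≡ 10; y = λ·(18 - 10) - 18 ≡ 5. → (10, 5)
2A = (10, 5).
Next 3B:
Repeated addition: build up to 3B.
2B: tangent at (6, 1): λ = (3·6² + 17)/(2·1) ≡ 10/2. 2⁻¹ ≡ 12 (mod 23), so λ ≡ 10·12 ≡ 5.
  x = λ² - 6 - 6 = 25 - 12 ≡ 13; y = λ·(6 - 13) - 1 ≡ 10. → (13, 10)
3B: (13, 10) + (6, 1). λ = (1 - 10)/(6 - 13) ≡ 14/16 mod 23. 16⁻¹ ≡ 13 (mod 23), so λ ≡ 21.
  x = λ² - 13 - 6 = 441 - 19 ≡ 8; y = λ·(13 - 8) - 10 ≡ 3. → (8, 3)
3B = (8, 3).
Finally 2A + 3B:
(10, 5) + (8, 3). λ = (3 - 5)/(8 - 10) ≡ 21/21 mod 23. 21⁻¹ ≡ 11 (mod 23), so λ ≡ 1.
  x = λ² - 10 - 8 = 1 - 18 ≡ 6; y = λ·(10 - 6) - 5 ≡ 22. → (6, 22)

(6, 22)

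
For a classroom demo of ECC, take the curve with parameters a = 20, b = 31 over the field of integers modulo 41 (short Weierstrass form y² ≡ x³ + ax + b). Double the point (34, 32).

tangent at (34, 32): λ = (3·34² + 20)/(2·32) ≡ 3/23. 23⁻¹ ≡ 25 (mod 41), so λ ≡ 3·25 ≡ 34.
  x = λ² - 34 - 34 = 1156 - 68 ≡ 22; y = λ·(34 - 22) - 32 ≡ 7. → (22, 7)

(22, 7)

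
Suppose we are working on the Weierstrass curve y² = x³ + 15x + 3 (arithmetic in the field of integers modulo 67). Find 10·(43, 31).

Write Q = (43, 31).
Repeated addition: build up to 10Q.
2Q: tangent at (43, 31): λ = (3·43² + 15)/(2·31) ≡ 1/62. 62⁻¹ ≡ 40 (mod 67), so λ ≡ 1·40 ≡ 40.
  x = λ² - 43 - 43 = 1600 - 86 ≡ 40; y = λ·(43 - 40) - 31 ≡ 22. → (40, 22)
3Q: (40, 22) + (43, 31). λ = (31 - 22)/(43 - 40) ≡ 9/3 mod 67. 3⁻¹ ≡ 45 (mod 67), so λ ≡ 3.
  x = λ² - 40 - 43 = 9 - 83 ≡ 60; y = λ·(40 - 60) - 22 ≡ 52. → (60, 52)
4Q: (60, 52) + (43, 31). λ = (31 - 52)/(43 - 60) ≡ 46/50 mod 67. 50⁻¹ ≡ 63 (mod 67) since 50·63 = 3150 ≡ 1, so λ ≡ 17.
  x = λ² - 60 - 43 = 289 - 103 ≡ 52; y = λ·(60 - 52) - 52 ≡ 17. → (52, 17)
5Q: (52, 17) + (43, 31). λ = (31 - 17)/(43 - 52) ≡ 14/58 mod 67. 58⁻¹ ≡ 52 (mod 67) since 58·52 = 3016 ≡ 1, so λ ≡ 58.
  x = λ² - 52 - 43 = 3364 - 95 ≡ 53; y = λ·(52 - 53) - 17 ≡ 59. → (53, 59)
6Q: (53, 59) + (43, 31). λ = (31 - 59)/(43 - 53) ≡ 39/57 mod 67. 57⁻¹ ≡ 20 (mod 67), so λ ≡ 43.
  x = λ² - 53 - 43 = 1849 - 96 ≡ 11; y = λ·(53 - 11) - 59 ≡ 5. → (11, 5)
7Q: (11, 5) + (43, 31). λ = (31 - 5)/(43 - 11) ≡ 26/32 mod 67. 32⁻¹ ≡ 44 (mod 67), so λ ≡ 5.
  x = λ² - 11 - 43 = 25 - 54 ≡ 38; y = λ·(11 - 38) - 5 ≡ 61. → (38, 61)
8Q: (38, 61) + (43, 31). λ = (31 - 61)/(43 - 38) ≡ 37/5 mod 67. 5⁻¹ ≡ 27 (mod 67) since 5·27 = 135 ≡ 1, so λ ≡ 61.
  x = λ² - 38 - 43 = 3721 - 81 ≡ 22; y = λ·(38 - 22) - 61 ≡ 44. → (22, 44)
9Q: (22, 44) + (43, 31). λ = (31 - 44)/(43 - 22) ≡ 54/21 mod 67. 21⁻¹ ≡ 16 (mod 67), so λ ≡ 60.
  x = λ² - 22 - 43 = 3600 - 65 ≡ 51; y = λ·(22 - 51) - 44 ≡ 25. → (51, 25)
10Q: (51, 25) + (43, 31). λ = (31 - 25)/(43 - 51) ≡ 6/59 mod 67. 59⁻¹ ≡ 25 (mod 67), so λ ≡ 16.
  x = λ² - 51 - 43 = 256 - 94 ≡ 28; y = λ·(51 - 28) - 25 ≡ 8. → (28, 8)

(28, 8)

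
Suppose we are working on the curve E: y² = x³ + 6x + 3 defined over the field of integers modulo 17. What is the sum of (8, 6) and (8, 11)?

O

The two points share x = 8 and their y-coordinates satisfy 6 + 11 ≡ 0 (mod 17), so they are inverses. Their sum is O.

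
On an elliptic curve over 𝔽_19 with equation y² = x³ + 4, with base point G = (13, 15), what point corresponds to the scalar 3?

(1, 9)

Repeated addition: build up to 3G.
2G: tangent at (13, 15): λ = (3·13² + 0)/(2·15) ≡ 13/11. 11⁻¹ ≡ 7 (mod 19) since 11·7 = 77 ≡ 1, so λ ≡ 13·7 ≡ 15.
  x = λ² - 13 - 13 = 225 - 26 ≡ 9; y = λ·(13 - 9) - 15 ≡ 7. → (9, 7)
3G: (9, 7) + (13, 15). λ = (15 - 7)/(13 - 9) ≡ 8/4 mod 19. 4⁻¹ ≡ 5 (mod 19) since 4·5 = 20 ≡ 1, so λ ≡ 2.
  x = λ² - 9 - 13 = 4 - 22 ≡ 1; y = λ·(9 - 1) - 7 ≡ 9. → (1, 9)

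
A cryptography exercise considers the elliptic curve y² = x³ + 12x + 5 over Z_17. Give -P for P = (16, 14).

(16, 3)

-(16, 14) = (16, -14 mod 17) = (16, 3).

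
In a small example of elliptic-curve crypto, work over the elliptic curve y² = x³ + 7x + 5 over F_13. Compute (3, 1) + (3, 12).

O

The two points share x = 3 and their y-coordinates satisfy 1 + 12 ≡ 0 (mod 13), so they are inverses. Their sum is the point at infinity.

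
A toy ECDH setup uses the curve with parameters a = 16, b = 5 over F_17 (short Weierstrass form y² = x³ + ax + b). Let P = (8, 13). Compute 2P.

(14, 7)

tangent at (8, 13): λ = (3·8² + 16)/(2·13) ≡ 4/9. 9⁻¹ ≡ 2 (mod 17) since 9·2 = 18 ≡ 1, so λ ≡ 4·2 ≡ 8.
  x = λ² - 8 - 8 = 64 - 16 ≡ 14; y = λ·(8 - 14) - 13 ≡ 7. → (14, 7)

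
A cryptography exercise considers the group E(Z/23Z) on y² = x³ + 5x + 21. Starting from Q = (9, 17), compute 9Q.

Double-and-add on 9 = (1001)₂. Start with Q = (9, 17) for the leading 1-bit.
double: tangent at (9, 17): λ = (3·9² + 5)/(2·17) ≡ 18/11. 11⁻¹ ≡ 21 (mod 23) since 11·21 = 231 ≡ 1, so λ ≡ 18·21 ≡ 10.
  x = λ² - 9 - 9 = 100 - 18 ≡ 13; y = λ·(9 - 13) - 17 ≡ 12. → (13, 12)
double: tangent at (13, 12): λ = (3·13² + 5)/(2·12) ≡ 6/1. 1⁻¹ ≡ 1 (mod 23) since 1·1 = 1 ≡ 1, so λ ≡ 6·1 ≡ 6.
  x = λ² - 13 - 13 = 36 - 26 ≡ 10; y = λ·(13 - 10) - 12 ≡ 6. → (10, 6)
double: tangent at (10, 6): λ = (3·10² + 5)/(2·6) ≡ 6/12. 12⁻¹ ≡ 2 (mod 23), so λ ≡ 6·2 ≡ 12.
  x = λ² - 10 - 10 = 144 - 20 ≡ 9; y = λ·(10 - 9) - 6 ≡ 6. → (9, 6)
add Q: (9, 6) + (9, 17): same x and y₁ ≡ -y₂, so the sum is the point at infinity.

O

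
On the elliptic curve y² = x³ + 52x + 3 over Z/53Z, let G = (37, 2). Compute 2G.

tangent at (37, 2): λ = (3·37² + 52)/(2·2) ≡ 25/4. 4⁻¹ ≡ 40 (mod 53), so λ ≡ 25·40 ≡ 46.
  x = λ² - 37 - 37 = 2116 - 74 ≡ 28; y = λ·(37 - 28) - 2 ≡ 41. → (28, 41)

(28, 41)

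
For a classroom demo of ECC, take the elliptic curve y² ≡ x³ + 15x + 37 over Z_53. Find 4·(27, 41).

(47, 7)

Write P = (27, 41).
Repeated addition: build up to 4P.
2P: tangent at (27, 41): λ = (3·27² + 15)/(2·41) ≡ 29/29. 29⁻¹ ≡ 11 (mod 53), so λ ≡ 29·11 ≡ 1.
  x = λ² - 27 - 27 = 1 - 54 ≡ 0; y = λ·(27 - 0) - 41 ≡ 39. → (0, 39)
3P: (0, 39) + (27, 41). λ = (41 - 39)/(27 - 0) ≡ 2/27 mod 53. 27⁻¹ ≡ 2 (mod 53), so λ ≡ 4.
  x = λ² - 0 - 27 = 16 - 27 ≡ 42; y = λ·(0 - 42) - 39 ≡ 5. → (42, 5)
4P: (42, 5) + (27, 41). λ = (41 - 5)/(27 - 42) ≡ 36/38 mod 53. 38⁻¹ ≡ 7 (mod 53) since 38·7 = 266 ≡ 1, so λ ≡ 40.
  x = λ² - 42 - 27 = 1600 - 69 ≡ 47; y = λ·(42 - 47) - 5 ≡ 7. → (47, 7)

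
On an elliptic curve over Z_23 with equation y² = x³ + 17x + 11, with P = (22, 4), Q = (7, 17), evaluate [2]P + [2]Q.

First 2P:
Repeated addition: build up to 2P.
2P: tangent at (22, 4): λ = (3·22² + 17)/(2·4) ≡ 20/8. 8⁻¹ ≡ 3 (mod 23) since 8·3 = 24 ≡ 1, so λ ≡ 20·3 ≡ 14.
  x = λ² - 22 - 22 = 196 - 44 ≡ 14; y = λ·(22 - 14) - 4 ≡ 16. → (14, 16)
2P = (14, 16).
Next 2Q:
Repeated addition: build up to 2Q.
2Q: tangent at (7, 17): λ = (3·7² + 17)/(2·17) ≡ 3/11. 11⁻¹ ≡ 21 (mod 23), so λ ≡ 3·21 ≡ 17.
  x = λ² - 7 - 7 = 289 - 14 ≡ 22; y = λ·(7 - 22) - 17 ≡ 4. → (22, 4)
2Q = (22, 4).
Finally 2P + 2Q:
(14, 16) + (22, 4). λ = (4 - 16)/(22 - 14) ≡ 11/8 mod 23. 8⁻¹ ≡ 3 (mod 23), so λ ≡ 10.
  x = λ² - 14 - 22 = 100 - 36 ≡ 18; y = λ·(14 - 18) - 16 ≡ 13. → (18, 13)

(18, 13)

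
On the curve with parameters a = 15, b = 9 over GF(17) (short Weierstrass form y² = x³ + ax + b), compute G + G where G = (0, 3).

tangent at (0, 3): λ = (3·0² + 15)/(2·3) ≡ 15/6. 6⁻¹ ≡ 3 (mod 17) since 6·3 = 18 ≡ 1, so λ ≡ 15·3 ≡ 11.
  x = λ² - 0 - 0 = 121 - 0 ≡ 2; y = λ·(0 - 2) - 3 ≡ 9. → (2, 9)

(2, 9)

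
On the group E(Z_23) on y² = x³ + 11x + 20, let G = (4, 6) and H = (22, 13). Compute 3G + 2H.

(6, 7)

First 3G:
Repeated addition: build up to 3G.
2G: tangent at (4, 6): λ = (3·4² + 11)/(2·6) ≡ 13/12. 12⁻¹ ≡ 2 (mod 23) since 12·2 = 24 ≡ 1, so λ ≡ 13·2 ≡ 3.
  x = λ² - 4 - 4 = 9 - 8 ≡ 1; y = λ·(4 - 1) - 6 ≡ 3. → (1, 3)
3G: (1, 3) + (4, 6). λ = (6 - 3)/(4 - 1) ≡ 3/3 mod 23. 3⁻¹ ≡ 8 (mod 23), so λ ≡ 1.
  x = λ² - 1 - 4 = 1 - 5 ≡ 19; y = λ·(1 - 19) - 3 ≡ 2. → (19, 2)
3G = (19, 2).
Next 2H:
Repeated addition: build up to 2H.
2H: tangent at (22, 13): λ = (3·22² + 11)/(2·13) ≡ 14/3. 3⁻¹ ≡ 8 (mod 23) since 3·8 = 24 ≡ 1, so λ ≡ 14·8 ≡ 20.
  x = λ² - 22 - 22 = 400 - 44 ≡ 11; y = λ·(22 - 11) - 13 ≡ 0. → (11, 0)
2H = (11, 0).
Finally 3G + 2H:
(19, 2) + (11, 0). λ = (0 - 2)/(11 - 19) ≡ 21/15 mod 23. 15⁻¹ ≡ 20 (mod 23), so λ ≡ 6.
  x = λ² - 19 - 11 = 36 - 30 ≡ 6; y = λ·(19 - 6) - 2 ≡ 7. → (6, 7)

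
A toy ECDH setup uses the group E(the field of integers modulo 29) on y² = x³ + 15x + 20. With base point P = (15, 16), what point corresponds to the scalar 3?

Repeated addition: build up to 3P.
2P: tangent at (15, 16): λ = (3·15² + 15)/(2·16) ≡ 23/3. 3⁻¹ ≡ 10 (mod 29), so λ ≡ 23·10 ≡ 27.
  x = λ² - 15 - 15 = 729 - 30 ≡ 3; y = λ·(15 - 3) - 16 ≡ 18. → (3, 18)
3P: (3, 18) + (15, 16). λ = (16 - 18)/(15 - 3) ≡ 27/12 mod 29. 12⁻¹ ≡ 17 (mod 29), so λ ≡ 24.
  x = λ² - 3 - 15 = 576 - 18 ≡ 7; y = λ·(3 - 7) - 18 ≡ 2. → (7, 2)

(7, 2)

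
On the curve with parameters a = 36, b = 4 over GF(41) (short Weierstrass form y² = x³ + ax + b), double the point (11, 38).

(3, 4)

tangent at (11, 38): λ = (3·11² + 36)/(2·38) ≡ 30/35. 35⁻¹ ≡ 34 (mod 41) since 35·34 = 1190 ≡ 1, so λ ≡ 30·34 ≡ 36.
  x = λ² - 11 - 11 = 1296 - 22 ≡ 3; y = λ·(11 - 3) - 38 ≡ 4. → (3, 4)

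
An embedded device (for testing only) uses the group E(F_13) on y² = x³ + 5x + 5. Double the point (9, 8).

tangent at (9, 8): λ = (3·9² + 5)/(2·8) ≡ 1/3. 3⁻¹ ≡ 9 (mod 13) since 3·9 = 27 ≡ 1, so λ ≡ 1·9 ≡ 9.
  x = λ² - 9 - 9 = 81 - 18 ≡ 11; y = λ·(9 - 11) - 8 ≡ 0. → (11, 0)

(11, 0)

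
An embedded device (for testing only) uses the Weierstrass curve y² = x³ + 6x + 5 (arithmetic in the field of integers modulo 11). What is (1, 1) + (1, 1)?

(10, 8)

tangent at (1, 1): λ = (3·1² + 6)/(2·1) ≡ 9/2. 2⁻¹ ≡ 6 (mod 11), so λ ≡ 9·6 ≡ 10.
  x = λ² - 1 - 1 = 100 - 2 ≡ 10; y = λ·(1 - 10) - 1 ≡ 8. → (10, 8)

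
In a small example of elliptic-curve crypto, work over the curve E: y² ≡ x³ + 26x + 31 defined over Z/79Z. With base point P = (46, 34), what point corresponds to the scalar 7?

Double-and-add on 7 = (111)₂. Start with P = (46, 34) for the leading 1-bit.
double: tangent at (46, 34): λ = (3·46² + 26)/(2·34) ≡ 54/68. 68⁻¹ ≡ 43 (mod 79) since 68·43 = 2924 ≡ 1, so λ ≡ 54·43 ≡ 31.
  x = λ² - 46 - 46 = 961 - 92 ≡ 0; y = λ·(46 - 0) - 34 ≡ 49. → (0, 49)
add P: (0, 49) + (46, 34). λ = (34 - 49)/(46 - 0) ≡ 64/46 mod 79. 46⁻¹ ≡ 67 (mod 79) since 46·67 = 3082 ≡ 1, so λ ≡ 22.
  x = λ² - 0 - 46 = 484 - 46 ≡ 43; y = λ·(0 - 43) - 49 ≡ 32. → (43, 32)
double: tangent at (43, 32): λ = (3·43² + 26)/(2·32) ≡ 43/64. 64⁻¹ ≡ 21 (mod 79), so λ ≡ 43·21 ≡ 34.
  x = λ² - 43 - 43 = 1156 - 86 ≡ 43; y = λ·(43 - 43) - 32 ≡ 47. → (43, 47)
add P: (43, 47) + (46, 34). λ = (34 - 47)/(46 - 43) ≡ 66/3 mod 79. 3⁻¹ ≡ 53 (mod 79), so λ ≡ 22.
  x = λ² - 43 - 46 = 484 - 89 ≡ 0; y = λ·(43 - 0) - 47 ≡ 30. → (0, 30)

(0, 30)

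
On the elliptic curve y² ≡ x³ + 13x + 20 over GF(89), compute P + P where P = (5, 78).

(6, 15)

tangent at (5, 78): λ = (3·5² + 13)/(2·78) ≡ 88/67. 67⁻¹ ≡ 4 (mod 89), so λ ≡ 88·4 ≡ 85.
  x = λ² - 5 - 5 = 7225 - 10 ≡ 6; y = λ·(5 - 6) - 78 ≡ 15. → (6, 15)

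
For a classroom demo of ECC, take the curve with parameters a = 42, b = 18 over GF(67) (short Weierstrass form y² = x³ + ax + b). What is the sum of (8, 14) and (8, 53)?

The two points share x = 8 and their y-coordinates satisfy 14 + 53 ≡ 0 (mod 67), so they are inverses. Their sum is O.

O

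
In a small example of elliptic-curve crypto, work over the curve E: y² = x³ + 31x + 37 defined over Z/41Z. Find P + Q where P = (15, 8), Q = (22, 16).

(12, 13)

(15, 8) + (22, 16). λ = (16 - 8)/(22 - 15) ≡ 8/7 mod 41. 7⁻¹ ≡ 6 (mod 41), so λ ≡ 7.
  x = λ² - 15 - 22 = 49 - 37 ≡ 12; y = λ·(15 - 12) - 8 ≡ 13. → (12, 13)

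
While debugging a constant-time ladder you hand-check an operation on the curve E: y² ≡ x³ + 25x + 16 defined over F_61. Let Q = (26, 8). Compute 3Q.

(15, 44)

Repeated addition: build up to 3Q.
2Q: tangent at (26, 8): λ = (3·26² + 25)/(2·8) ≡ 40/16. 16⁻¹ ≡ 42 (mod 61) since 16·42 = 672 ≡ 1, so λ ≡ 40·42 ≡ 33.
  x = λ² - 26 - 26 = 1089 - 52 ≡ 0; y = λ·(26 - 0) - 8 ≡ 57. → (0, 57)
3Q: (0, 57) + (26, 8). λ = (8 - 57)/(26 - 0) ≡ 12/26 mod 61. 26⁻¹ ≡ 54 (mod 61) since 26·54 = 1404 ≡ 1, so λ ≡ 38.
  x = λ² - 0 - 26 = 1444 - 26 ≡ 15; y = λ·(0 - 15) - 57 ≡ 44. → (15, 44)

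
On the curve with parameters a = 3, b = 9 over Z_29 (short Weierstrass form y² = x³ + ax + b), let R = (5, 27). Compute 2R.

tangent at (5, 27): λ = (3·5² + 3)/(2·27) ≡ 20/25. 25⁻¹ ≡ 7 (mod 29), so λ ≡ 20·7 ≡ 24.
  x = λ² - 5 - 5 = 576 - 10 ≡ 15; y = λ·(5 - 15) - 27 ≡ 23. → (15, 23)

(15, 23)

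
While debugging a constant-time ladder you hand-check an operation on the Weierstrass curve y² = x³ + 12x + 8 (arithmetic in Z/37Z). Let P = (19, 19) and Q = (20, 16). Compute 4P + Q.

(21, 7)

First 4P:
Double-and-add on 4 = (100)₂. Start with P = (19, 19) for the leading 1-bit.
double: tangent at (19, 19): λ = (3·19² + 12)/(2·19) ≡ 22/1. 1⁻¹ ≡ 1 (mod 37), so λ ≡ 22·1 ≡ 22.
  x = λ² - 19 - 19 = 484 - 38 ≡ 2; y = λ·(19 - 2) - 19 ≡ 22. → (2, 22)
double: tangent at (2, 22): λ = (3·2² + 12)/(2·22) ≡ 24/7. 7⁻¹ ≡ 16 (mod 37) since 7·16 = 112 ≡ 1, so λ ≡ 24·16 ≡ 14.
  x = λ² - 2 - 2 = 196 - 4 ≡ 7; y = λ·(2 - 7) - 22 ≡ 19. → (7, 19)
4P = (7, 19).
Finally 4P + Q:
(7, 19) + (20, 16). λ = (16 - 19)/(20 - 7) ≡ 34/13 mod 37. 13⁻¹ ≡ 20 (mod 37), so λ ≡ 14.
  x = λ² - 7 - 20 = 196 - 27 ≡ 21; y = λ·(7 - 21) - 19 ≡ 7. → (21, 7)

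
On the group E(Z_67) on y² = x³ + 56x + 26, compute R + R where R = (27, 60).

tangent at (27, 60): λ = (3·27² + 56)/(2·60) ≡ 32/53. 53⁻¹ ≡ 43 (mod 67), so λ ≡ 32·43 ≡ 36.
  x = λ² - 27 - 27 = 1296 - 54 ≡ 36; y = λ·(27 - 36) - 60 ≡ 18. → (36, 18)

(36, 18)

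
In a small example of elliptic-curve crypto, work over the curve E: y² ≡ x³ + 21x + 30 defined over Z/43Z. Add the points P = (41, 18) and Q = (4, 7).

(36, 23)

(41, 18) + (4, 7). λ = (7 - 18)/(4 - 41) ≡ 32/6 mod 43. 6⁻¹ ≡ 36 (mod 43), so λ ≡ 34.
  x = λ² - 41 - 4 = 1156 - 45 ≡ 36; y = λ·(41 - 36) - 18 ≡ 23. → (36, 23)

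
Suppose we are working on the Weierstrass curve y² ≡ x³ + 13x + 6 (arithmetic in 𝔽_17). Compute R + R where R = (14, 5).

(5, 14)

tangent at (14, 5): λ = (3·14² + 13)/(2·5) ≡ 6/10. 10⁻¹ ≡ 12 (mod 17), so λ ≡ 6·12 ≡ 4.
  x = λ² - 14 - 14 = 16 - 28 ≡ 5; y = λ·(14 - 5) - 5 ≡ 14. → (5, 14)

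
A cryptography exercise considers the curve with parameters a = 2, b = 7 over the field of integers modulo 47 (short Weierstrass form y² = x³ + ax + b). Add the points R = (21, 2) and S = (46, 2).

(27, 45)

(21, 2) + (46, 2). λ = (2 - 2)/(46 - 21) ≡ 0/25 mod 47. 25⁻¹ ≡ 32 (mod 47), so λ ≡ 0.
  x = λ² - 21 - 46 = 0 - 67 ≡ 27; y = λ·(21 - 27) - 2 ≡ 45. → (27, 45)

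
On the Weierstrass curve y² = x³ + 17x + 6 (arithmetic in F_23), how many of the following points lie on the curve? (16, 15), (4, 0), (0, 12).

2

(16, 15): 15² ≡ 18, rhs ≡ 4 → off.
(4, 0): 0² ≡ 0, rhs ≡ 0 → on.
(0, 12): 12² ≡ 6, rhs ≡ 6 → on.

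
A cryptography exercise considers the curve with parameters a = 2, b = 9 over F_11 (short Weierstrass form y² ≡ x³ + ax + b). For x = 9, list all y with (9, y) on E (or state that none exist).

x³ + 2x + 9 = 756 ≡ 8 (mod 11).
8 is a non-residue mod 11; no y exists.

none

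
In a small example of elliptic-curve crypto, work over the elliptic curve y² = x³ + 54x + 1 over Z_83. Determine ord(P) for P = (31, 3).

3

2P: tangent at (31, 3): λ = (3·31² + 54)/(2·3) ≡ 32/6. 6⁻¹ ≡ 14 (mod 83), so λ ≡ 32·14 ≡ 33.
  x = λ² - 31 - 31 = 1089 - 62 ≡ 31; y = λ·(31 - 31) - 3 ≡ 80. → (31, 80)
3P: (31, 80) + (31, 3): same x and y₁ ≡ -y₂, so the sum is ∞.
3P = ∞, so the order is 3.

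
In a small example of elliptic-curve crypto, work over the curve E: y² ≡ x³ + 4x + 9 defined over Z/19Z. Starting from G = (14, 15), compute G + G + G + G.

Double-and-add on 4 = (100)₂. Start with G = (14, 15) for the leading 1-bit.
double: tangent at (14, 15): λ = (3·14² + 4)/(2·15) ≡ 3/11. 11⁻¹ ≡ 7 (mod 19) since 11·7 = 77 ≡ 1, so λ ≡ 3·7 ≡ 2.
  x = λ² - 14 - 14 = 4 - 28 ≡ 14; y = λ·(14 - 14) - 15 ≡ 4. → (14, 4)
double: tangent at (14, 4): λ = (3·14² + 4)/(2·4) ≡ 3/8. 8⁻¹ ≡ 12 (mod 19), so λ ≡ 3·12 ≡ 17.
  x = λ² - 14 - 14 = 289 - 28 ≡ 14; y = λ·(14 - 14) - 4 ≡ 15. → (14, 15)

(14, 15)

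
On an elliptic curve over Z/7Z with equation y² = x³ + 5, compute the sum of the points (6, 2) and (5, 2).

(6, 2) + (5, 2). λ = (2 - 2)/(5 - 6) ≡ 0/6 mod 7. 6⁻¹ ≡ 6 (mod 7), so λ ≡ 0.
  x = λ² - 6 - 5 = 0 - 11 ≡ 3; y = λ·(6 - 3) - 2 ≡ 5. → (3, 5)

(3, 5)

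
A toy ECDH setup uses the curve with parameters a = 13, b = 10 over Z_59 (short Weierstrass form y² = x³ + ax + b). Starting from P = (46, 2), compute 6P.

(6, 56)

Double-and-add on 6 = (110)₂. Start with P = (46, 2) for the leading 1-bit.
double: tangent at (46, 2): λ = (3·46² + 13)/(2·2) ≡ 48/4. 4⁻¹ ≡ 15 (mod 59), so λ ≡ 48·15 ≡ 12.
  x = λ² - 46 - 46 = 144 - 92 ≡ 52; y = λ·(46 - 52) - 2 ≡ 44. → (52, 44)
add P: (52, 44) + (46, 2). λ = (2 - 44)/(46 - 52) ≡ 17/53 mod 59. 53⁻¹ ≡ 49 (mod 59) since 53·49 = 2597 ≡ 1, so λ ≡ 7.
  x = λ² - 52 - 46 = 49 - 98 ≡ 10; y = λ·(52 - 10) - 44 ≡ 14. → (10, 14)
double: tangent at (10, 14): λ = (3·10² + 13)/(2·14) ≡ 18/28. 28⁻¹ ≡ 19 (mod 59) since 28·19 = 532 ≡ 1, so λ ≡ 18·19 ≡ 47.
  x = λ² - 10 - 10 = 2209 - 20 ≡ 6; y = λ·(10 - 6) - 14 ≡ 56. → (6, 56)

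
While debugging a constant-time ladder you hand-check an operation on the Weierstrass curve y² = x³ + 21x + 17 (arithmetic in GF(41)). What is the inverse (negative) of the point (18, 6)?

(18, 35)

-(18, 6) = (18, -6 mod 41) = (18, 35).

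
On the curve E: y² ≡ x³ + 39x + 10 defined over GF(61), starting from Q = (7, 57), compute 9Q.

Repeated addition: build up to 9Q.
2Q: tangent at (7, 57): λ = (3·7² + 39)/(2·57) ≡ 3/53. 53⁻¹ ≡ 38 (mod 61) since 53·38 = 2014 ≡ 1, so λ ≡ 3·38 ≡ 53.
  x = λ² - 7 - 7 = 2809 - 14 ≡ 50; y = λ·(7 - 50) - 57 ≡ 43. → (50, 43)
3Q: (50, 43) + (7, 57). λ = (57 - 43)/(7 - 50) ≡ 14/18 mod 61. 18⁻¹ ≡ 17 (mod 61) since 18·17 = 306 ≡ 1, so λ ≡ 55.
  x = λ² - 50 - 7 = 3025 - 57 ≡ 40; y = λ·(50 - 40) - 43 ≡ 19. → (40, 19)
4Q: (40, 19) + (7, 57). λ = (57 - 19)/(7 - 40) ≡ 38/28 mod 61. 28⁻¹ ≡ 24 (mod 61), so λ ≡ 58.
  x = λ² - 40 - 7 = 3364 - 47 ≡ 23; y = λ·(40 - 23) - 19 ≡ 52. → (23, 52)
5Q: (23, 52) + (7, 57). λ = (57 - 52)/(7 - 23) ≡ 5/45 mod 61. 45⁻¹ ≡ 19 (mod 61) since 45·19 = 855 ≡ 1, so λ ≡ 34.
  x = λ² - 23 - 7 = 1156 - 30 ≡ 28; y = λ·(23 - 28) - 52 ≡ 22. → (28, 22)
6Q: (28, 22) + (7, 57). λ = (57 - 22)/(7 - 28) ≡ 35/40 mod 61. 40⁻¹ ≡ 29 (mod 61), so λ ≡ 39.
  x = λ² - 28 - 7 = 1521 - 35 ≡ 22; y = λ·(28 - 22) - 22 ≡ 29. → (22, 29)
7Q: (22, 29) + (7, 57). λ = (57 - 29)/(7 - 22) ≡ 28/46 mod 61. 46⁻¹ ≡ 4 (mod 61) since 46·4 = 184 ≡ 1, so λ ≡ 51.
  x = λ² - 22 - 7 = 2601 - 29 ≡ 10; y = λ·(22 - 10) - 29 ≡ 34. → (10, 34)
8Q: (10, 34) + (7, 57). λ = (57 - 34)/(7 - 10) ≡ 23/58 mod 61. 58⁻¹ ≡ 20 (mod 61), so λ ≡ 33.
  x = λ² - 10 - 7 = 1089 - 17 ≡ 35; y = λ·(10 - 35) - 34 ≡ 56. → (35, 56)
9Q: (35, 56) + (7, 57). λ = (57 - 56)/(7 - 35) ≡ 1/33 mod 61. 33⁻¹ ≡ 37 (mod 61), so λ ≡ 37.
  x = λ² - 35 - 7 = 1369 - 42 ≡ 46; y = λ·(35 - 46) - 56 ≡ 25. → (46, 25)

(46, 25)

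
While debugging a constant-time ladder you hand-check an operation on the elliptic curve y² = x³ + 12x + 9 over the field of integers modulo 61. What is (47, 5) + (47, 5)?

tangent at (47, 5): λ = (3·47² + 12)/(2·5) ≡ 51/10. 10⁻¹ ≡ 55 (mod 61) since 10·55 = 550 ≡ 1, so λ ≡ 51·55 ≡ 60.
  x = λ² - 47 - 47 = 3600 - 94 ≡ 29; y = λ·(47 - 29) - 5 ≡ 38. → (29, 38)

(29, 38)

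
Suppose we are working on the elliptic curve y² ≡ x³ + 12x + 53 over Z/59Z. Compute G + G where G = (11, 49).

(53, 1)

tangent at (11, 49): λ = (3·11² + 12)/(2·49) ≡ 21/39. 39⁻¹ ≡ 56 (mod 59) since 39·56 = 2184 ≡ 1, so λ ≡ 21·56 ≡ 55.
  x = λ² - 11 - 11 = 3025 - 22 ≡ 53; y = λ·(11 - 53) - 49 ≡ 1. → (53, 1)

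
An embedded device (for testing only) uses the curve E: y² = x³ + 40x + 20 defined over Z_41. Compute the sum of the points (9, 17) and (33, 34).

(9, 17) + (33, 34). λ = (34 - 17)/(33 - 9) ≡ 17/24 mod 41. 24⁻¹ ≡ 12 (mod 41) since 24·12 = 288 ≡ 1, so λ ≡ 40.
  x = λ² - 9 - 33 = 1600 - 42 ≡ 0; y = λ·(9 - 0) - 17 ≡ 15. → (0, 15)

(0, 15)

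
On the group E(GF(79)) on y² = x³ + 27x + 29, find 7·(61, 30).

Write G = (61, 30).
Repeated addition: build up to 7G.
2G: tangent at (61, 30): λ = (3·61² + 27)/(2·30) ≡ 51/60. 60⁻¹ ≡ 54 (mod 79), so λ ≡ 51·54 ≡ 68.
  x = λ² - 61 - 61 = 4624 - 122 ≡ 78; y = λ·(61 - 78) - 30 ≡ 78. → (78, 78)
3G: (78, 78) + (61, 30). λ = (30 - 78)/(61 - 78) ≡ 31/62 mod 79. 62⁻¹ ≡ 65 (mod 79), so λ ≡ 40.
  x = λ² - 78 - 61 = 1600 - 139 ≡ 39; y = λ·(78 - 39) - 78 ≡ 60. → (39, 60)
4G: (39, 60) + (61, 30). λ = (30 - 60)/(61 - 39) ≡ 49/22 mod 79. 22⁻¹ ≡ 18 (mod 79), so λ ≡ 13.
  x = λ² - 39 - 61 = 169 - 100 ≡ 69; y = λ·(39 - 69) - 60 ≡ 24. → (69, 24)
5G: (69, 24) + (61, 30). λ = (30 - 24)/(61 - 69) ≡ 6/71 mod 79. 71⁻¹ ≡ 69 (mod 79) since 71·69 = 4899 ≡ 1, so λ ≡ 19.
  x = λ² - 69 - 61 = 361 - 130 ≡ 73; y = λ·(69 - 73) - 24 ≡ 58. → (73, 58)
6G: (73, 58) + (61, 30). λ = (30 - 58)/(61 - 73) ≡ 51/67 mod 79. 67⁻¹ ≡ 46 (mod 79), so λ ≡ 55.
  x = λ² - 73 - 61 = 3025 - 134 ≡ 47; y = λ·(73 - 47) - 58 ≡ 29. → (47, 29)
7G: (47, 29) + (61, 30). λ = (30 - 29)/(61 - 47) ≡ 1/14 mod 79. 14⁻¹ ≡ 17 (mod 79), so λ ≡ 17.
  x = λ² - 47 - 61 = 289 - 108 ≡ 23; y = λ·(47 - 23) - 29 ≡ 63. → (23, 63)

(23, 63)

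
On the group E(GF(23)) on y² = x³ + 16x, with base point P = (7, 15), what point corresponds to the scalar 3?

Repeated addition: build up to 3P.
2P: tangent at (7, 15): λ = (3·7² + 16)/(2·15) ≡ 2/7. 7⁻¹ ≡ 10 (mod 23), so λ ≡ 2·10 ≡ 20.
  x = λ² - 7 - 7 = 400 - 14 ≡ 18; y = λ·(7 - 18) - 15 ≡ 18. → (18, 18)
3P: (18, 18) + (7, 15). λ = (15 - 18)/(7 - 18) ≡ 20/12 mod 23. 12⁻¹ ≡ 2 (mod 23), so λ ≡ 17.
  x = λ² - 18 - 7 = 289 - 25 ≡ 11; y = λ·(18 - 11) - 18 ≡ 9. → (11, 9)

(11, 9)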